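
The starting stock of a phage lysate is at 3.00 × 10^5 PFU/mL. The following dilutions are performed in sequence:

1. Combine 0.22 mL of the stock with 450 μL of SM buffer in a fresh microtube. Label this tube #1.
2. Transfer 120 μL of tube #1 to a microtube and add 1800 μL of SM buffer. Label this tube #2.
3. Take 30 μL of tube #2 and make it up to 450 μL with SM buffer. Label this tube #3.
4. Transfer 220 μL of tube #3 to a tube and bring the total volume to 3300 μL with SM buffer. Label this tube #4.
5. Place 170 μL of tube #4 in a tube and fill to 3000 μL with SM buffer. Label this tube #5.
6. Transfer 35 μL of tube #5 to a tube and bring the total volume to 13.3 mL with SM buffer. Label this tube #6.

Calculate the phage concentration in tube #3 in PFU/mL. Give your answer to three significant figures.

410 PFU/mL

Step 1: 0.22 mL + 450 μL = 0.67 mL total → factor 0.67/0.22 = 3.0455
Step 2: 120 μL + 1800 μL = 1920 μL total → factor 1920/120 = 16
Step 3: 30 μL brought to 450 μL → factor 450/30 = 15
Dilution factor through tube #3 = 3.0455 × 16 × 15 = 730.91
[tube #3] = 3.00 × 10^5 PFU/mL / 730.91 = 410 PFU/mL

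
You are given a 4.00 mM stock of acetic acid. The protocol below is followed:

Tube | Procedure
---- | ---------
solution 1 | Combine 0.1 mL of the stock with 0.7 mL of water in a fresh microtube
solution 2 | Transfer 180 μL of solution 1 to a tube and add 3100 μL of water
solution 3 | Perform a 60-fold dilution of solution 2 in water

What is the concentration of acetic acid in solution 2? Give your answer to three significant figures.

0.0274 mM

Step 1: 0.1 mL + 0.7 mL = 0.8 mL total → factor 0.8/0.1 = 8
Step 2: 180 μL + 3100 μL = 3280 μL total → factor 3280/180 = 18.222
Dilution factor through solution 2 = 8 × 18.222 = 145.78
[solution 2] = 4.00 mM / 145.78 = 0.0274 mM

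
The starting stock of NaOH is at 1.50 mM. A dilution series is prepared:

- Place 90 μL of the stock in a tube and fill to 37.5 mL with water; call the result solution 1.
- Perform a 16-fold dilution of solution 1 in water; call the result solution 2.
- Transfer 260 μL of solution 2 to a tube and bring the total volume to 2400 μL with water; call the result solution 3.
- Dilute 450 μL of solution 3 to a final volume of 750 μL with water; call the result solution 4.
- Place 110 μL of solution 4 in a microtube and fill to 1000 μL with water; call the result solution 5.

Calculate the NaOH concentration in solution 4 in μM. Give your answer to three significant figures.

0.0146 μM

Step 1: 90 μL brought to 37.5 mL → factor 37500/90 = 416.67
Step 2: 16-fold → factor 16
Step 3: 260 μL brought to 2400 μL → factor 2400/260 = 9.2308
Step 4: 450 μL brought to 750 μL → factor 750/450 = 1.6667
Dilution factor through solution 4 = 416.67 × 16 × 9.2308 × 1.6667 = 1.0256 × 10^5
[solution 4] = 1.50 mM / 1.0256 × 10^5 = 1.462 × 10^-5 mM = 0.0146 μM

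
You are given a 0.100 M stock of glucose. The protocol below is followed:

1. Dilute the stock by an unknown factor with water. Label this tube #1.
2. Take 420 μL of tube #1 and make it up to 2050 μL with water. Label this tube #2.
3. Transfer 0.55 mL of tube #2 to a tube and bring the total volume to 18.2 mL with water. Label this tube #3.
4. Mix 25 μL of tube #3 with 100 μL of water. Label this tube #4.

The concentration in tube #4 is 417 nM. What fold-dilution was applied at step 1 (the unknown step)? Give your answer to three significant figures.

297-fold

Step 1: unknown factor x
Step 2: 420 μL brought to 2050 μL → factor 2050/420 = 4.881
Step 3: 0.55 mL brought to 18.2 mL → factor 18.2/0.55 = 33.091
Step 4: 25 μL + 100 μL = 125 μL total → factor 125/25 = 5
Product of known-step factors = 807.58
Overall factor = 0.100 M / (417 nM) = 2.3981 × 10^5
x = 2.3981 × 10^5 / 807.58 = 297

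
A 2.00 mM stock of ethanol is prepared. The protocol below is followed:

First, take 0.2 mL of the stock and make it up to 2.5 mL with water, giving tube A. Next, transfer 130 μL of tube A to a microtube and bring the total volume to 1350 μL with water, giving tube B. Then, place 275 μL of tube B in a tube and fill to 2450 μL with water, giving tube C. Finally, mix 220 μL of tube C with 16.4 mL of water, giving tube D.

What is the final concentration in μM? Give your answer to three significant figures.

0.0229 μM

Step 1: 0.2 mL brought to 2.5 mL → factor 2.5/0.2 = 12.5
Step 2: 130 μL brought to 1350 μL → factor 1350/130 = 10.385
Step 3: 275 μL brought to 2450 μL → factor 2450/275 = 8.9091
Step 4: 220 μL + 16.4 mL = 16620 μL total → factor 16620/220 = 75.545
Overall dilution factor = 12.5 × 10.385 × 8.9091 × 75.545 = 87366
Final = 2.00 mM / 87366 = 2.289 × 10^-5 mM = 0.0229 μM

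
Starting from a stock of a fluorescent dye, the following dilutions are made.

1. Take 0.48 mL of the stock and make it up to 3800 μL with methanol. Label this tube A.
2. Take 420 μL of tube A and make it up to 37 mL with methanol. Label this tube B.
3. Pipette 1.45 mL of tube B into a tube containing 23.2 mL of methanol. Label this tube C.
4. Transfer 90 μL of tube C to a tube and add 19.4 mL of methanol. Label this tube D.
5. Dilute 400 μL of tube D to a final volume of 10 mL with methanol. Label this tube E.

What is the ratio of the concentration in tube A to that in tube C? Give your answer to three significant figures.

1.50 × 10^3

Step 1: 0.48 mL brought to 3800 μL → factor 3.8/0.48 = 7.9167
Step 2: 420 μL brought to 37 mL → factor 37000/420 = 88.095
Step 3: 1.45 mL + 23.2 mL = 24.65 mL total → factor 24.65/1.45 = 17
Dilution factor to tube A = 7.9167; to tube C = 11856
[tube A]/[tube C] = (factor to tube C)/(factor to tube A) = 11856/7.9167 = 1.50 × 10^3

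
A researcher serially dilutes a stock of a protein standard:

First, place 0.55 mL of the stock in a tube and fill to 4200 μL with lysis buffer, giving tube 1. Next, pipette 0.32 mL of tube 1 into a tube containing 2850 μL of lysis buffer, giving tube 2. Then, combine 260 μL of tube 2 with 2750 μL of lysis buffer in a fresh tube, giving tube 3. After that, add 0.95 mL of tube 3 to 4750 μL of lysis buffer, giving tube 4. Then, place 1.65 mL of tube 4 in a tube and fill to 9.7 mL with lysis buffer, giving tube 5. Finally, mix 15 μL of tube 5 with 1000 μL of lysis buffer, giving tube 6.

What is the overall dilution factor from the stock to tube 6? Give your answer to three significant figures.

Step 1: 0.55 mL brought to 4200 μL → factor 4.2/0.55 = 7.6364
Step 2: 0.32 mL + 2850 μL = 3.17 mL total → factor 3.17/0.32 = 9.9062
Step 3: 260 μL + 2750 μL = 3010 μL total → factor 3010/260 = 11.577
Step 4: 0.95 mL + 4750 μL = 5.7 mL total → factor 5.7/0.95 = 6
Step 5: 1.65 mL brought to 9.7 mL → factor 9.7/1.65 = 5.8788
Step 6: 15 μL + 1000 μL = 1015 μL total → factor 1015/15 = 67.667
Overall dilution factor = 7.6364 × 9.9062 × 11.577 × 6 × 5.8788 × 67.667 = 2.0903 × 10^6

2.09 × 10^6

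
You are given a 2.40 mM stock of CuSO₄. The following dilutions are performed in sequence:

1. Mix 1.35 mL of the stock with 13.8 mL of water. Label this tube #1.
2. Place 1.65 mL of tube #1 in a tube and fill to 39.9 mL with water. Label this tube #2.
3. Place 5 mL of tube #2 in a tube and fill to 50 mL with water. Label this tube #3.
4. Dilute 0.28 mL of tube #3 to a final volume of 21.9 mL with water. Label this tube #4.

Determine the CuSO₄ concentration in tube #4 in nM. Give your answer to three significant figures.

Step 1: 1.35 mL + 13.8 mL = 15.15 mL total → factor 15.15/1.35 = 11.222
Step 2: 1.65 mL brought to 39.9 mL → factor 39.9/1.65 = 24.182
Step 3: 5 mL brought to 50 mL → factor 50/5 = 10
Step 4: 0.28 mL brought to 21.9 mL → factor 21.9/0.28 = 78.214
Overall dilution factor = 11.222 × 24.182 × 10 × 78.214 = 2.1225 × 10^5
Final = 2.40 mM / 2.1225 × 10^5 = 1.131 × 10^-5 mM = 11.3 nM

11.3 nM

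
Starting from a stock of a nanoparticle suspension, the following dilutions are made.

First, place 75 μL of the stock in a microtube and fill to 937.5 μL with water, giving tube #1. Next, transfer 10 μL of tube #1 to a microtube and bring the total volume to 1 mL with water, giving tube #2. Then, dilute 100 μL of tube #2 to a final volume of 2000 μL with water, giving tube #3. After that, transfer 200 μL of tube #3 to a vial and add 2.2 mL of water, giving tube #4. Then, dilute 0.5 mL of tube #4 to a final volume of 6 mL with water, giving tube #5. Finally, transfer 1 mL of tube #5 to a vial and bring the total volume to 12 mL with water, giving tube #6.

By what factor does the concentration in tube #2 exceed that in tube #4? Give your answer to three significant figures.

240

Step 1: 75 μL brought to 937.5 μL → factor 937.5/75 = 12.5
Step 2: 10 μL brought to 1 mL → factor 1000/10 = 100
Step 3: 100 μL brought to 2000 μL → factor 2000/100 = 20
Step 4: 200 μL + 2.2 mL = 2400 μL total → factor 2400/200 = 12
Dilution factor to tube #2 = 1250; to tube #4 = 3 × 10^5
[tube #2]/[tube #4] = (factor to tube #4)/(factor to tube #2) = 3 × 10^5/1250 = 240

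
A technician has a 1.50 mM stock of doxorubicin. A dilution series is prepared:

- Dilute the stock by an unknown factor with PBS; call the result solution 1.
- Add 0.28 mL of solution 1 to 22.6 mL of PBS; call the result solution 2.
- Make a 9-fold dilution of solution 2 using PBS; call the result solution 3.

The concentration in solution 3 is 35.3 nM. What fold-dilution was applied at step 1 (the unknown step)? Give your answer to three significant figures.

57.8-fold

Step 1: unknown factor x
Step 2: 0.28 mL + 22.6 mL = 22.88 mL total → factor 22.88/0.28 = 81.714
Step 3: 9-fold → factor 9
Product of known-step factors = 735.43
Overall factor = 1.50 mM / (35.3 nM) = 42493
x = 42493 / 735.43 = 57.8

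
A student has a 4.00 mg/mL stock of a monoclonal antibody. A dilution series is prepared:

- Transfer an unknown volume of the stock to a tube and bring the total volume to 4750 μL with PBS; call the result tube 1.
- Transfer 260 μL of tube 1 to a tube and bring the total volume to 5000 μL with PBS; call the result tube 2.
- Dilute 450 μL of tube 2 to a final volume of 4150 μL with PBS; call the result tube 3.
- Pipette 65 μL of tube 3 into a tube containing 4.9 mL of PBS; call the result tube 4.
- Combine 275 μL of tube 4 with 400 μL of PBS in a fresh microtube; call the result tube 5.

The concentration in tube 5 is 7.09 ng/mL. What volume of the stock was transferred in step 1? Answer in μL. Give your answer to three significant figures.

Step 1: v brought to 4750 μL → factor = 4750 μL/v
Step 2: 260 μL brought to 5000 μL → factor 5000/260 = 19.231
Step 3: 450 μL brought to 4150 μL → factor 4150/450 = 9.2222
Step 4: 65 μL + 4.9 mL = 4965 μL total → factor 4965/65 = 76.385
Step 5: 275 μL + 400 μL = 675 μL total → factor 675/275 = 2.4545
Product of known-step factors = 33251
Overall factor = 4.00 mg/mL / (7.09 ng/mL) = 5.6417 × 10^5
Step-1 factor = 5.6417 × 10^5 / 33251 = 16.967
v = 4750 μL / 16.967 = 280 μL

280 μL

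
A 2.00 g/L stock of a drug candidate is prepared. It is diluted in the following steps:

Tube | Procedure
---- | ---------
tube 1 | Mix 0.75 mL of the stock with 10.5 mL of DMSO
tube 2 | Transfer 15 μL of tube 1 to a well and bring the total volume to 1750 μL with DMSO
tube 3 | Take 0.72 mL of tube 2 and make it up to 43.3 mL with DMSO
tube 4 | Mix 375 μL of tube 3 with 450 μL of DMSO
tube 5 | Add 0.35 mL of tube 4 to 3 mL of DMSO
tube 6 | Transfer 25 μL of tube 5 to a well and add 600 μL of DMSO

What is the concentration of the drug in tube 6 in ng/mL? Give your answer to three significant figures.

Step 1: 0.75 mL + 10.5 mL = 11.25 mL total → factor 11.25/0.75 = 15
Step 2: 15 μL brought to 1750 μL → factor 1750/15 = 116.67
Step 3: 0.72 mL brought to 43.3 mL → factor 43.3/0.72 = 60.139
Step 4: 375 μL + 450 μL = 825 μL total → factor 825/375 = 2.2
Step 5: 0.35 mL + 3 mL = 3.35 mL total → factor 3.35/0.35 = 9.5714
Step 6: 25 μL + 600 μL = 625 μL total → factor 625/25 = 25
Overall dilution factor = 15 × 116.67 × 60.139 × 2.2 × 9.5714 × 25 = 5.5403 × 10^7
Final = 2.00 g/L / 5.5403 × 10^7 = 3.610 × 10^-8 g/L = 0.0361 ng/mL

0.0361 ng/mL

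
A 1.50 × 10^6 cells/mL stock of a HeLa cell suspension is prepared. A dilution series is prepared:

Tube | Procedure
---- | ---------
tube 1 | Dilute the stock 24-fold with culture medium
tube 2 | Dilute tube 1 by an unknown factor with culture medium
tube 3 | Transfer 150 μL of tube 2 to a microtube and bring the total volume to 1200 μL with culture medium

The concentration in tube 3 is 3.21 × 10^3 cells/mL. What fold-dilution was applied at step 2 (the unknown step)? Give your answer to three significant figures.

2.43-fold

Step 1: 24-fold → factor 24
Step 2: unknown factor x
Step 3: 150 μL brought to 1200 μL → factor 1200/150 = 8
Product of known-step factors = 192
Overall factor = 1.50 × 10^6 cells/mL / (3.21 × 10^3 cells/mL) = 467.29
x = 467.29 / 192 = 2.43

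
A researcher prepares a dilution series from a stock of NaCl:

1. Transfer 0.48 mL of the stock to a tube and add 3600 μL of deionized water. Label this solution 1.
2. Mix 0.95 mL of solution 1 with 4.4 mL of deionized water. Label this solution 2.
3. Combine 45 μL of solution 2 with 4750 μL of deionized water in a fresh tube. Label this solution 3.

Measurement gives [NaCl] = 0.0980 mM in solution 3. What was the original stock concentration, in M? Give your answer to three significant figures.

Step 1: 0.48 mL + 3600 μL = 4.08 mL total → factor 4.08/0.48 = 8.5
Step 2: 0.95 mL + 4.4 mL = 5.35 mL total → factor 5.35/0.95 = 5.6316
Step 3: 45 μL + 4750 μL = 4795 μL total → factor 4795/45 = 106.56
Overall dilution factor = 8.5 × 5.6316 × 106.56 = 5100.6
Stock = 0.0980 mM × 5100.6 = 499.9 mM = 0.500 M

0.500 M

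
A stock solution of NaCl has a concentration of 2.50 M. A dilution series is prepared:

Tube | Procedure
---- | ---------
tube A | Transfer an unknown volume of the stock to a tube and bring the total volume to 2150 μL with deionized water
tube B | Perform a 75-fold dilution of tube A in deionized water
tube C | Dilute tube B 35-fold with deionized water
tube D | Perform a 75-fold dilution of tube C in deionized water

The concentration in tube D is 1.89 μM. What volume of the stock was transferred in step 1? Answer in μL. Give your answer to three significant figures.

Step 1: v brought to 2150 μL → factor = 2150 μL/v
Step 2: 75-fold → factor 75
Step 3: 35-fold → factor 35
Step 4: 75-fold → factor 75
Product of known-step factors = 1.9688 × 10^5
Overall factor = 2.50 M / (1.89 μM) = 1.3228 × 10^6
Step-1 factor = 1.3228 × 10^6 / 1.9688 × 10^5 = 6.7187
v = 2150 μL / 6.7187 = 320 μL

320 μL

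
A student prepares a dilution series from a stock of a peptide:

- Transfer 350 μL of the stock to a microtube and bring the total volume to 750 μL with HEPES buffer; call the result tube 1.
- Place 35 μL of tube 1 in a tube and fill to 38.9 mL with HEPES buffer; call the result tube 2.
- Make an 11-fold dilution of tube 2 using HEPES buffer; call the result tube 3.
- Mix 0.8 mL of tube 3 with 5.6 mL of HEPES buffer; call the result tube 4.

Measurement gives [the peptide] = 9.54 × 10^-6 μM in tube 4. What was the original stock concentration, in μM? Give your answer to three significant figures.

2.00 μM

Step 1: 350 μL brought to 750 μL → factor 750/350 = 2.1429
Step 2: 35 μL brought to 38.9 mL → factor 38900/35 = 1111.4
Step 3: 11-fold → factor 11
Step 4: 0.8 mL + 5.6 mL = 6.4 mL total → factor 6.4/0.8 = 8
Overall dilution factor = 2.1429 × 1111.4 × 11 × 8 = 2.0958 × 10^5
Stock = 9.54 × 10^-6 μM × 2.0958 × 10^5 = 2.00 μM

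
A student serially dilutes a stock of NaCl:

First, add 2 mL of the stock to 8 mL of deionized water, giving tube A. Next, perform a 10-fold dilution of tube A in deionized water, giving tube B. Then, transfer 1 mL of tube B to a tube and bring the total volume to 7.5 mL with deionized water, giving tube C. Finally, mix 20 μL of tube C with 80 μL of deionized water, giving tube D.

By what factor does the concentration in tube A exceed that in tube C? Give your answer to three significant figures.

75.0

Step 1: 2 mL + 8 mL = 10 mL total → factor 10/2 = 5
Step 2: 10-fold → factor 10
Step 3: 1 mL brought to 7.5 mL → factor 7.5/1 = 7.5
Dilution factor to tube A = 5; to tube C = 375
[tube A]/[tube C] = (factor to tube C)/(factor to tube A) = 375/5 = 75.0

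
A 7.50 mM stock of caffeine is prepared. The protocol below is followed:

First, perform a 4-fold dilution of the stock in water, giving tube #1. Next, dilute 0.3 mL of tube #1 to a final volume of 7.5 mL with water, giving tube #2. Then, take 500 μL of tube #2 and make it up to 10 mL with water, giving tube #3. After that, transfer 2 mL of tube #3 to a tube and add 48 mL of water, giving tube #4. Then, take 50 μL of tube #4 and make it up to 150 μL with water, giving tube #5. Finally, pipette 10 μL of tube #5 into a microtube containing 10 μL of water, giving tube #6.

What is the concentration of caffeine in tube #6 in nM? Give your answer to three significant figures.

25.0 nM

Step 1: 4-fold → factor 4
Step 2: 0.3 mL brought to 7.5 mL → factor 7.5/0.3 = 25
Step 3: 500 μL brought to 10 mL → factor 10000/500 = 20
Step 4: 2 mL + 48 mL = 50 mL total → factor 50/2 = 25
Step 5: 50 μL brought to 150 μL → factor 150/50 = 3
Step 6: 10 μL + 10 μL = 20 μL total → factor 20/10 = 2
Overall dilution factor = 4 × 25 × 20 × 25 × 3 × 2 = 3 × 10^5
Final = 7.50 mM / 3 × 10^5 = 2.500 × 10^-5 mM = 25.0 nM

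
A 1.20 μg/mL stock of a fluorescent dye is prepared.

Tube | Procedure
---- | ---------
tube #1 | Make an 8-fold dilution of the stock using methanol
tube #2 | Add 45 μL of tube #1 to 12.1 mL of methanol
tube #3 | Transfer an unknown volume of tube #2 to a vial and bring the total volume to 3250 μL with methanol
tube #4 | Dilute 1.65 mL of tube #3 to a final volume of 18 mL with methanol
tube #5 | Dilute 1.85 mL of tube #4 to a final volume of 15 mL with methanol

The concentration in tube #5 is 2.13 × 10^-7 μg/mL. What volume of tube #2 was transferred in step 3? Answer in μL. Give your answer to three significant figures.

110 μL

Step 1: 8-fold → factor 8
Step 2: 45 μL + 12.1 mL = 12145 μL total → factor 12145/45 = 269.89
Step 3: v brought to 3250 μL → factor = 3250 μL/v
Step 4: 1.65 mL brought to 18 mL → factor 18/1.65 = 10.909
Step 5: 1.85 mL brought to 15 mL → factor 15/1.85 = 8.1081
Product of known-step factors = 1.9098 × 10^5
Overall factor = 1.20 μg/mL / (2.13 × 10^-7 μg/mL) = 5.6338 × 10^6
Step-3 factor = 5.6338 × 10^6 / 1.9098 × 10^5 = 29.5
v = 3250 μL / 29.5 = 110 μL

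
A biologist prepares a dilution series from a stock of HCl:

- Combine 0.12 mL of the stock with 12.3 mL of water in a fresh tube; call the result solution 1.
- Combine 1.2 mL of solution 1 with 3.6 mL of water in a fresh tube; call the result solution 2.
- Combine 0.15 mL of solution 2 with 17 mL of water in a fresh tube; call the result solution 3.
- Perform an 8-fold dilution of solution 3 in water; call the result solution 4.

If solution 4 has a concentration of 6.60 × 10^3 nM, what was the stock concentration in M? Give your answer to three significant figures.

Step 1: 0.12 mL + 12.3 mL = 12.42 mL total → factor 12.42/0.12 = 103.5
Step 2: 1.2 mL + 3.6 mL = 4.8 mL total → factor 4.8/1.2 = 4
Step 3: 0.15 mL + 17 mL = 17.15 mL total → factor 17.15/0.15 = 114.33
Step 4: 8-fold → factor 8
Overall dilution factor = 103.5 × 4 × 114.33 × 8 = 3.7867 × 10^5
Stock = 6.60 × 10^3 nM × 3.7867 × 10^5 = 2.499 × 10^9 nM = 2.50 M

2.50 M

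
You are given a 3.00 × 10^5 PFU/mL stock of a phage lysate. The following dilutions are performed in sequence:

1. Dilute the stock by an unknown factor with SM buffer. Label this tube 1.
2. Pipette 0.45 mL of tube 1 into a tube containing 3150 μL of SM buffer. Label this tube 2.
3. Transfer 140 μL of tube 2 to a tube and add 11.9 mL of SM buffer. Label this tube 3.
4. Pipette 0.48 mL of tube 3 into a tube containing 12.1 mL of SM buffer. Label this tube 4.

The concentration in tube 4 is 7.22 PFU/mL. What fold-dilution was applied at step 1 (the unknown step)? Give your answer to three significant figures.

2.30-fold

Step 1: unknown factor x
Step 2: 0.45 mL + 3150 μL = 3.6 mL total → factor 3.6/0.45 = 8
Step 3: 140 μL + 11.9 mL = 12040 μL total → factor 12040/140 = 86
Step 4: 0.48 mL + 12.1 mL = 12.58 mL total → factor 12.58/0.48 = 26.208
Product of known-step factors = 18031
Overall factor = 3.00 × 10^5 PFU/mL / (7.22 PFU/mL) = 41551
x = 41551 / 18031 = 2.30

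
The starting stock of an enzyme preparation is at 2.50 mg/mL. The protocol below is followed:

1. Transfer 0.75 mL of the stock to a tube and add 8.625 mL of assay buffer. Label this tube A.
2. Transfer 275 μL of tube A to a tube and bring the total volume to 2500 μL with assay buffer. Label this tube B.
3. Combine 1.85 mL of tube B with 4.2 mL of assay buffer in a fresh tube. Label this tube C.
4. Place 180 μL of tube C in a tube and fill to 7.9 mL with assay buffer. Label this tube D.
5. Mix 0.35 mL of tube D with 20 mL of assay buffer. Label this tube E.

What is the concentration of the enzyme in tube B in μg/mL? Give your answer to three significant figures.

22.0 μg/mL

Step 1: 0.75 mL + 8.625 mL = 9.375 mL total → factor 9.375/0.75 = 12.5
Step 2: 275 μL brought to 2500 μL → factor 2500/275 = 9.0909
Dilution factor through tube B = 12.5 × 9.0909 = 113.64
[tube B] = 2.50 mg/mL / 113.64 = 0.02200 mg/mL = 22.0 μg/mL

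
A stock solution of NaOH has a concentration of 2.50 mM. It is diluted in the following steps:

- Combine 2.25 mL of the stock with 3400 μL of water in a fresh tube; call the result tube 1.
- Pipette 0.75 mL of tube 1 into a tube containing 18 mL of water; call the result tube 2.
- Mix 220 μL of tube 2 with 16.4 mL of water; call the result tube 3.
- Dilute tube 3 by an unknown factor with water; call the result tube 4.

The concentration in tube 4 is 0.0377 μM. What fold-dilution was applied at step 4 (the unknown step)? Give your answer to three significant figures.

14.0-fold

Step 1: 2.25 mL + 3400 μL = 5.65 mL total → factor 5.65/2.25 = 2.5111
Step 2: 0.75 mL + 18 mL = 18.75 mL total → factor 18.75/0.75 = 25
Step 3: 220 μL + 16.4 mL = 16620 μL total → factor 16620/220 = 75.545
Step 4: unknown factor x
Product of known-step factors = 4742.6
Overall factor = 2.50 mM / (0.0377 μM) = 66313
x = 66313 / 4742.6 = 14.0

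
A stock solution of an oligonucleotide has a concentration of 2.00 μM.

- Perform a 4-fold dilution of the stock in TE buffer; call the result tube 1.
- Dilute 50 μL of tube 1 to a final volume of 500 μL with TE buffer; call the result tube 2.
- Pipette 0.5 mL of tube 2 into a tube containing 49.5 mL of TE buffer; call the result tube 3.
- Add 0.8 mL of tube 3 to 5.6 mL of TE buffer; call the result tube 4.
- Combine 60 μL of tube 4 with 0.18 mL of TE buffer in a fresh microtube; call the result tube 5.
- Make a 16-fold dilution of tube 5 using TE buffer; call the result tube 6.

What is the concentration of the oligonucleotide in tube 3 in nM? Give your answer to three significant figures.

0.500 nM

Step 1: 4-fold → factor 4
Step 2: 50 μL brought to 500 μL → factor 500/50 = 10
Step 3: 0.5 mL + 49.5 mL = 50 mL total → factor 50/0.5 = 100
Dilution factor through tube 3 = 4 × 10 × 100 = 4000
[tube 3] = 2.00 μM / 4000 = 0.0005000 μM = 0.500 nM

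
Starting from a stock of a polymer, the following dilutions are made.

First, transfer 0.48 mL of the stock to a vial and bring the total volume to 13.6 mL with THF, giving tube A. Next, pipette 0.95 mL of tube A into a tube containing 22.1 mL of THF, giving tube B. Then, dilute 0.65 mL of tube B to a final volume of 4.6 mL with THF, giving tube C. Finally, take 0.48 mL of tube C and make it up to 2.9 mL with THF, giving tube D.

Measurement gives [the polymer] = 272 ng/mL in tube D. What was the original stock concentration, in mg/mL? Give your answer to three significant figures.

7.99 mg/mL

Step 1: 0.48 mL brought to 13.6 mL → factor 13.6/0.48 = 28.333
Step 2: 0.95 mL + 22.1 mL = 23.05 mL total → factor 23.05/0.95 = 24.263
Step 3: 0.65 mL brought to 4.6 mL → factor 4.6/0.65 = 7.0769
Step 4: 0.48 mL brought to 2.9 mL → factor 2.9/0.48 = 6.0417
Overall dilution factor = 28.333 × 24.263 × 7.0769 × 6.0417 = 29393
Stock = 272 ng/mL × 29393 = 7.995 × 10^6 ng/mL = 7.99 mg/mL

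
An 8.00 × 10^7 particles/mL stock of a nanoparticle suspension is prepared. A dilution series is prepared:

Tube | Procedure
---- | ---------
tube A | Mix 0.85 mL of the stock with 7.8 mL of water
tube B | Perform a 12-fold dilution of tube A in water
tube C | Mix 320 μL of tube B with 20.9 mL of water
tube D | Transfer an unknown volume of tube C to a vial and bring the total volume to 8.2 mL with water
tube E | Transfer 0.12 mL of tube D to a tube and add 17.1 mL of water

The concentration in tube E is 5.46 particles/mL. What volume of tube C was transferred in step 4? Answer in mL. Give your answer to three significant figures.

Step 1: 0.85 mL + 7.8 mL = 8.65 mL total → factor 8.65/0.85 = 10.176
Step 2: 12-fold → factor 12
Step 3: 320 μL + 20.9 mL = 21220 μL total → factor 21220/320 = 66.312
Step 4: v brought to 8.2 mL → factor = 8.2 mL/v
Step 5: 0.12 mL + 17.1 mL = 17.22 mL total → factor 17.22/0.12 = 143.5
Product of known-step factors = 1.1621 × 10^6
Overall factor = 8.00 × 10^7 particles/mL / (5.46 particles/mL) = 1.4652 × 10^7
Step-4 factor = 1.4652 × 10^7 / 1.1621 × 10^6 = 12.609
v = 8.2 mL / 12.609 = 0.650 mL

0.650 mL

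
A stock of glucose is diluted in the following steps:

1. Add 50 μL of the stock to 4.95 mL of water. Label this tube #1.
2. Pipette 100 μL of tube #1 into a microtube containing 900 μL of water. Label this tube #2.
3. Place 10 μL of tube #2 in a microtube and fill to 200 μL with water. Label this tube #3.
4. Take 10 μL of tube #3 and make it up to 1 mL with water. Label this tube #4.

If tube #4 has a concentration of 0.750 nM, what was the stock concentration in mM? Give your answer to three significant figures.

1.50 mM

Step 1: 50 μL + 4.95 mL = 5000 μL total → factor 5000/50 = 100
Step 2: 100 μL + 900 μL = 1000 μL total → factor 1000/100 = 10
Step 3: 10 μL brought to 200 μL → factor 200/10 = 20
Step 4: 10 μL brought to 1 mL → factor 1000/10 = 100
Overall dilution factor = 100 × 10 × 20 × 100 = 2 × 10^6
Stock = 0.750 nM × 2 × 10^6 = 1.500 × 10^6 nM = 1.50 mM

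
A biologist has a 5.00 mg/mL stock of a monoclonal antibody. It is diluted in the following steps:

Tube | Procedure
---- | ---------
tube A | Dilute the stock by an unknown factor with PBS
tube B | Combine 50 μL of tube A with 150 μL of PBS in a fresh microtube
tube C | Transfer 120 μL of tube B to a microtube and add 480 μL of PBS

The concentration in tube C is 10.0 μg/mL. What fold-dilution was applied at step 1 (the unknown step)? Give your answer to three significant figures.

25.0-fold

Step 1: unknown factor x
Step 2: 50 μL + 150 μL = 200 μL total → factor 200/50 = 4
Step 3: 120 μL + 480 μL = 600 μL total → factor 600/120 = 5
Product of known-step factors = 20
Overall factor = 5.00 mg/mL / (10.0 μg/mL) = 500
x = 500 / 20 = 25.0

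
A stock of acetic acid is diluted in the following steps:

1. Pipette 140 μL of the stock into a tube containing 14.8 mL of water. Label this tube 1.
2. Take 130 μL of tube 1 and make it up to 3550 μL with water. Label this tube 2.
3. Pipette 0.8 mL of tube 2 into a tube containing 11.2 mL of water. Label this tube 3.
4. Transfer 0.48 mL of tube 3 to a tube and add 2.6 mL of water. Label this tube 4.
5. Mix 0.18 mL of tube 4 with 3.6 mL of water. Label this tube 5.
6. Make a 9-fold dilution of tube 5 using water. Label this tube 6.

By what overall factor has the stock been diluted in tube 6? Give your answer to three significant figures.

5.30 × 10^7

Step 1: 140 μL + 14.8 mL = 14940 μL total → factor 14940/140 = 106.71
Step 2: 130 μL brought to 3550 μL → factor 3550/130 = 27.308
Step 3: 0.8 mL + 11.2 mL = 12 mL total → factor 12/0.8 = 15
Step 4: 0.48 mL + 2.6 mL = 3.08 mL total → factor 3.08/0.48 = 6.4167
Step 5: 0.18 mL + 3.6 mL = 3.78 mL total → factor 3.78/0.18 = 21
Step 6: 9-fold → factor 9
Overall dilution factor = 106.71 × 27.308 × 15 × 6.4167 × 21 × 9 = 5.3012 × 10^7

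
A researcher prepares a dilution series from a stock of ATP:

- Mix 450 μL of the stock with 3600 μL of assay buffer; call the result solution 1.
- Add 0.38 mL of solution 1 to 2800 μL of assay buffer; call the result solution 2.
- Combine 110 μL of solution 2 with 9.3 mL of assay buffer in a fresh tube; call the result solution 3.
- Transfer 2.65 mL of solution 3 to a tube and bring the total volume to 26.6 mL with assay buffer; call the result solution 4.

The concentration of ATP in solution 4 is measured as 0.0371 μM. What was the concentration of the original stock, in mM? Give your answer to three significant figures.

Step 1: 450 μL + 3600 μL = 4050 μL total → factor 4050/450 = 9
Step 2: 0.38 mL + 2800 μL = 3.18 mL total → factor 3.18/0.38 = 8.3684
Step 3: 110 μL + 9.3 mL = 9410 μL total → factor 9410/110 = 85.545
Step 4: 2.65 mL brought to 26.6 mL → factor 26.6/2.65 = 10.038
Overall dilution factor = 9 × 8.3684 × 85.545 × 10.038 = 64672
Stock = 0.0371 μM × 64672 = 2399 μM = 2.40 mM

2.40 mM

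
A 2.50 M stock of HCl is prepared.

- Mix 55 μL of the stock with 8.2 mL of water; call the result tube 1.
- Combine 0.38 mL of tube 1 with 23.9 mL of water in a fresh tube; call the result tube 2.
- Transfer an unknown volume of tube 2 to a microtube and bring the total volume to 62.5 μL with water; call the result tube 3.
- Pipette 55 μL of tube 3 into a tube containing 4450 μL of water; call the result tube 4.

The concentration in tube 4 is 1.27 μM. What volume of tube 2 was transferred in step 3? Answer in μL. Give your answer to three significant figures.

Step 1: 55 μL + 8.2 mL = 8255 μL total → factor 8255/55 = 150.09
Step 2: 0.38 mL + 23.9 mL = 24.28 mL total → factor 24.28/0.38 = 63.895
Step 3: v brought to 62.5 μL → factor = 62.5 μL/v
Step 4: 55 μL + 4450 μL = 4505 μL total → factor 4505/55 = 81.909
Product of known-step factors = 7.8551 × 10^5
Overall factor = 2.50 M / (1.27 μM) = 1.9685 × 10^6
Step-3 factor = 1.9685 × 10^6 / 7.8551 × 10^5 = 2.506
v = 62.5 μL / 2.506 = 24.9 μL

24.9 μL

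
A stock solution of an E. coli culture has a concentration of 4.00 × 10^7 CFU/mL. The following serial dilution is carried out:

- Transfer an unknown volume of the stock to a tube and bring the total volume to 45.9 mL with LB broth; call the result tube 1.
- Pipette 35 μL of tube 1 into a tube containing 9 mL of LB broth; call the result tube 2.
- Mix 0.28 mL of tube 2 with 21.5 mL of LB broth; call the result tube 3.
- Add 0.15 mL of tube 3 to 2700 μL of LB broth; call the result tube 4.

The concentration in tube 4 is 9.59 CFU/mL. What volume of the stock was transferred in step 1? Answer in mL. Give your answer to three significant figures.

4.20 mL

Step 1: v brought to 45.9 mL → factor = 45.9 mL/v
Step 2: 35 μL + 9 mL = 9035 μL total → factor 9035/35 = 258.14
Step 3: 0.28 mL + 21.5 mL = 21.78 mL total → factor 21.78/0.28 = 77.786
Step 4: 0.15 mL + 2700 μL = 2.85 mL total → factor 2.85/0.15 = 19
Product of known-step factors = 3.8152 × 10^5
Overall factor = 4.00 × 10^7 CFU/mL / (9.59 CFU/mL) = 4.171 × 10^6
Step-1 factor = 4.171 × 10^6 / 3.8152 × 10^5 = 10.933
v = 45.9 mL / 10.933 = 4.20 mL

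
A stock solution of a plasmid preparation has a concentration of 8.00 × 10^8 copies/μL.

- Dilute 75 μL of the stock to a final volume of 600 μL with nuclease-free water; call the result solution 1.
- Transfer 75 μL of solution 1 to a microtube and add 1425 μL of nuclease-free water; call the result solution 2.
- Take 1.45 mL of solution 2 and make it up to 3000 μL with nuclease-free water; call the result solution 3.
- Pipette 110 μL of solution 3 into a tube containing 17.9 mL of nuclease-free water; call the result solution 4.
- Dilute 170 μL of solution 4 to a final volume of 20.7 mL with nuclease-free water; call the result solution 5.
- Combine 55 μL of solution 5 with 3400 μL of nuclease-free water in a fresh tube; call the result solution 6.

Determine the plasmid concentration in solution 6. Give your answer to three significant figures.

Step 1: 75 μL brought to 600 μL → factor 600/75 = 8
Step 2: 75 μL + 1425 μL = 1500 μL total → factor 1500/75 = 20
Step 3: 1.45 mL brought to 3000 μL → factor 3/1.45 = 2.069
Step 4: 110 μL + 17.9 mL = 18010 μL total → factor 18010/110 = 163.73
Step 5: 170 μL brought to 20.7 mL → factor 20700/170 = 121.76
Step 6: 55 μL + 3400 μL = 3455 μL total → factor 3455/55 = 62.818
Overall dilution factor = 8 × 20 × 2.069 × 163.73 × 121.76 × 62.818 = 4.1457 × 10^8
Final = 8.00 × 10^8 copies/μL / 4.1457 × 10^8 = 1.93 copies/μL

1.93 copies/μL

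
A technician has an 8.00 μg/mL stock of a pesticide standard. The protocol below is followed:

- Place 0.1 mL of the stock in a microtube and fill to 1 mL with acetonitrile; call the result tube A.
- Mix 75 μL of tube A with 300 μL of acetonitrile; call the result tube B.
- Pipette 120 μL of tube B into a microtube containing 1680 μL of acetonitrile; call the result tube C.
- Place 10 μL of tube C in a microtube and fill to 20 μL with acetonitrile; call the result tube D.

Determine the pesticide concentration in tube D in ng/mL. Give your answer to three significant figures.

5.33 ng/mL

Step 1: 0.1 mL brought to 1 mL → factor 1/0.1 = 10
Step 2: 75 μL + 300 μL = 375 μL total → factor 375/75 = 5
Step 3: 120 μL + 1680 μL = 1800 μL total → factor 1800/120 = 15
Step 4: 10 μL brought to 20 μL → factor 20/10 = 2
Overall dilution factor = 10 × 5 × 15 × 2 = 1500
Final = 8.00 μg/mL / 1500 = 0.005333 μg/mL = 5.33 ng/mL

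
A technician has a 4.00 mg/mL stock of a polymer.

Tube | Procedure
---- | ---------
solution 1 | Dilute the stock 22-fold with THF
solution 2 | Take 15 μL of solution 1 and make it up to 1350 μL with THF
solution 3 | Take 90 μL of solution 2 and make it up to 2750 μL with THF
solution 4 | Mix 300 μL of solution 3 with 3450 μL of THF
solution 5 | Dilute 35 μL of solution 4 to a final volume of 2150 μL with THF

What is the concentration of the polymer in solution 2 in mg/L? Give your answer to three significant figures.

2.02 mg/L

Step 1: 22-fold → factor 22
Step 2: 15 μL brought to 1350 μL → factor 1350/15 = 90
Dilution factor through solution 2 = 22 × 90 = 1980
[solution 2] = 4.00 mg/mL / 1980 = 0.002020 mg/mL = 2.02 mg/L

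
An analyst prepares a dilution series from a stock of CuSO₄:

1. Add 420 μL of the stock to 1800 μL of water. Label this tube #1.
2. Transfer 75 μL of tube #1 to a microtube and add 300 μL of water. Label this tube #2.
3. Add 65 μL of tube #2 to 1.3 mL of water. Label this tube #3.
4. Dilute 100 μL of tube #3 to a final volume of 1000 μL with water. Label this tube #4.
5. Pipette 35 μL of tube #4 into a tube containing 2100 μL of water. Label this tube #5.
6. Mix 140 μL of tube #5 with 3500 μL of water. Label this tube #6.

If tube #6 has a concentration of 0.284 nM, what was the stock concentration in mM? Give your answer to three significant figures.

2.50 mM

Step 1: 420 μL + 1800 μL = 2220 μL total → factor 2220/420 = 5.2857
Step 2: 75 μL + 300 μL = 375 μL total → factor 375/75 = 5
Step 3: 65 μL + 1.3 mL = 1365 μL total → factor 1365/65 = 21
Step 4: 100 μL brought to 1000 μL → factor 1000/100 = 10
Step 5: 35 μL + 2100 μL = 2135 μL total → factor 2135/35 = 61
Step 6: 140 μL + 3500 μL = 3640 μL total → factor 3640/140 = 26
Overall dilution factor = 5.2857 × 5 × 21 × 10 × 61 × 26 = 8.8023 × 10^6
Stock = 0.284 nM × 8.8023 × 10^6 = 2.500 × 10^6 nM = 2.50 mM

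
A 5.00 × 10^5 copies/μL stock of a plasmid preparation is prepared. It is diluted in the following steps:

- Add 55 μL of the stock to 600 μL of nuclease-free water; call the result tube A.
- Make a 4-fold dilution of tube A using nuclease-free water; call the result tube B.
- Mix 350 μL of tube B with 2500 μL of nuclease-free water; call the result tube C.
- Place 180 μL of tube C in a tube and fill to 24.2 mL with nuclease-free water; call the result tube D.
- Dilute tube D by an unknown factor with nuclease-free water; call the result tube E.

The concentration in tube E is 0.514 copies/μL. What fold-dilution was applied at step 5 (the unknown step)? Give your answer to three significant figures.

Step 1: 55 μL + 600 μL = 655 μL total → factor 655/55 = 11.909
Step 2: 4-fold → factor 4
Step 3: 350 μL + 2500 μL = 2850 μL total → factor 2850/350 = 8.1429
Step 4: 180 μL brought to 24.2 mL → factor 24200/180 = 134.44
Step 5: unknown factor x
Product of known-step factors = 52150
Overall factor = 5.00 × 10^5 copies/μL / (0.514 copies/μL) = 9.7276 × 10^5
x = 9.7276 × 10^5 / 52150 = 18.7

18.7-fold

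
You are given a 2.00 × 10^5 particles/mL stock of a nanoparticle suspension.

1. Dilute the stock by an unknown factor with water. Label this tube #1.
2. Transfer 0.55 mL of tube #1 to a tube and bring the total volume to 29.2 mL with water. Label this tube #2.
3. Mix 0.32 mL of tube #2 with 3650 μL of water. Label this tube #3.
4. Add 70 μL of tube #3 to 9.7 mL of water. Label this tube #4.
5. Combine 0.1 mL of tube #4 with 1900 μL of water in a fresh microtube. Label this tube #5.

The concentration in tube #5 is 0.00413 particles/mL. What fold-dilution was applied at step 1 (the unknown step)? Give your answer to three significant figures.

26.3-fold

Step 1: unknown factor x
Step 2: 0.55 mL brought to 29.2 mL → factor 29.2/0.55 = 53.091
Step 3: 0.32 mL + 3650 μL = 3.97 mL total → factor 3.97/0.32 = 12.406
Step 4: 70 μL + 9.7 mL = 9770 μL total → factor 9770/70 = 139.57
Step 5: 0.1 mL + 1900 μL = 2 mL total → factor 2/0.1 = 20
Product of known-step factors = 1.8386 × 10^6
Overall factor = 2.00 × 10^5 particles/mL / (0.00413 particles/mL) = 4.8426 × 10^7
x = 4.8426 × 10^7 / 1.8386 × 10^6 = 26.3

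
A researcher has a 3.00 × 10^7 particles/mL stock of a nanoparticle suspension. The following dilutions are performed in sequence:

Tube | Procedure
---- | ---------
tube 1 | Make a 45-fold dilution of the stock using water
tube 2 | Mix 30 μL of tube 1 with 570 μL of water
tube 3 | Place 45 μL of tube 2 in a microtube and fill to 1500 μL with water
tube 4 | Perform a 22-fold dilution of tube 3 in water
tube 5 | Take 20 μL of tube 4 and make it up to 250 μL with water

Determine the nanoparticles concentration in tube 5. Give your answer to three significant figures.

3.64 particles/mL

Step 1: 45-fold → factor 45
Step 2: 30 μL + 570 μL = 600 μL total → factor 600/30 = 20
Step 3: 45 μL brought to 1500 μL → factor 1500/45 = 33.333
Step 4: 22-fold → factor 22
Step 5: 20 μL brought to 250 μL → factor 250/20 = 12.5
Overall dilution factor = 45 × 20 × 33.333 × 22 × 12.5 = 8.25 × 10^6
Final = 3.00 × 10^7 particles/mL / 8.25 × 10^6 = 3.64 particles/mL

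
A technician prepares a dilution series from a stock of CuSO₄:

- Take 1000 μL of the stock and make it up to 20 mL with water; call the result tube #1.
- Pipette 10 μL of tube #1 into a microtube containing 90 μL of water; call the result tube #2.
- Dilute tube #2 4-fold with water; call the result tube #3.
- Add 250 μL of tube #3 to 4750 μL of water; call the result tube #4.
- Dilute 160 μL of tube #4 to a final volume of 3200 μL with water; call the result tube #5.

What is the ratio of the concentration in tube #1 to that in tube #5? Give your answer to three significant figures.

1.60 × 10^4

Step 1: 1000 μL brought to 20 mL → factor 20000/1000 = 20
Step 2: 10 μL + 90 μL = 100 μL total → factor 100/10 = 10
Step 3: 4-fold → factor 4
Step 4: 250 μL + 4750 μL = 5000 μL total → factor 5000/250 = 20
Step 5: 160 μL brought to 3200 μL → factor 3200/160 = 20
Dilution factor to tube #1 = 20; to tube #5 = 3.2 × 10^5
[tube #1]/[tube #5] = (factor to tube #5)/(factor to tube #1) = 3.2 × 10^5/20 = 1.60 × 10^4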